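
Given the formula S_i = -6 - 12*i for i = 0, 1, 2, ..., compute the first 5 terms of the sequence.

This is an arithmetic sequence.
i=0: S_0 = -6 + -12*0 = -6
i=1: S_1 = -6 + -12*1 = -18
i=2: S_2 = -6 + -12*2 = -30
i=3: S_3 = -6 + -12*3 = -42
i=4: S_4 = -6 + -12*4 = -54
The first 5 terms are: [-6, -18, -30, -42, -54]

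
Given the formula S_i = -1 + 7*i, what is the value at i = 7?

S_7 = -1 + 7*7 = -1 + 49 = 48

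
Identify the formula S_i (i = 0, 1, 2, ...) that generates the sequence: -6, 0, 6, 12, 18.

Check differences: 0 - -6 = 6
6 - 0 = 6
Common difference d = 6.
First term a = -6.
Formula: S_i = -6 + 6*i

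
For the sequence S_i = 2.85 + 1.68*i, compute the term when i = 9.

S_9 = 2.85 + 1.68*9 = 2.85 + 15.12 = 17.97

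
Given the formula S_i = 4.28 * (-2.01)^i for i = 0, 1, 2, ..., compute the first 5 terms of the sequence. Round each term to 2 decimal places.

This is a geometric sequence.
i=0: S_0 = 4.28 * (-2.01)^0 = 4.28
i=1: S_1 = 4.28 * (-2.01)^1 ≈ -8.6
i=2: S_2 = 4.28 * (-2.01)^2 ≈ 17.29
i=3: S_3 = 4.28 * (-2.01)^3 ≈ -34.76
i=4: S_4 = 4.28 * (-2.01)^4 ≈ 69.86
The first 5 terms are: [4.28, -8.6, 17.29, -34.76, 69.86]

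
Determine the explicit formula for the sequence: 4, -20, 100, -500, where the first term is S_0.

Check ratios: -20 / 4 = -5.0
Common ratio r = -5.
First term a = 4.
Formula: S_i = 4 * (-5)^i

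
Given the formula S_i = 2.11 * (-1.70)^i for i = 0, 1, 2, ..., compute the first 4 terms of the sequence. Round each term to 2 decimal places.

This is a geometric sequence.
i=0: S_0 = 2.11 * (-1.7)^0 = 2.11
i=1: S_1 = 2.11 * (-1.7)^1 ≈ -3.59
i=2: S_2 = 2.11 * (-1.7)^2 ≈ 6.1
i=3: S_3 = 2.11 * (-1.7)^3 ≈ -10.37
The first 4 terms are: [2.11, -3.59, 6.1, -10.37]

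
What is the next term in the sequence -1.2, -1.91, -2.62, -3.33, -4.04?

Differences: -1.91 - -1.2 = -0.71
This is an arithmetic sequence with common difference d = -0.71.
Next term = -4.04 + -0.71 = -4.75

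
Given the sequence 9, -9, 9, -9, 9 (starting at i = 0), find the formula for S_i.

Check ratios: -9 / 9 = -1.0
Common ratio r = -1.
First term a = 9.
Formula: S_i = 9 * (-1)^i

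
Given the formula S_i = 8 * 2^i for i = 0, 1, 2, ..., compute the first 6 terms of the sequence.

This is a geometric sequence.
i=0: S_0 = 8 * 2^0 = 8
i=1: S_1 = 8 * 2^1 = 16
i=2: S_2 = 8 * 2^2 = 32
i=3: S_3 = 8 * 2^3 = 64
i=4: S_4 = 8 * 2^4 = 128
i=5: S_5 = 8 * 2^5 = 256
The first 6 terms are: [8, 16, 32, 64, 128, 256]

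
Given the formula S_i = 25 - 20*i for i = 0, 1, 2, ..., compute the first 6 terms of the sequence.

This is an arithmetic sequence.
i=0: S_0 = 25 + -20*0 = 25
i=1: S_1 = 25 + -20*1 = 5
i=2: S_2 = 25 + -20*2 = -15
i=3: S_3 = 25 + -20*3 = -35
i=4: S_4 = 25 + -20*4 = -55
i=5: S_5 = 25 + -20*5 = -75
The first 6 terms are: [25, 5, -15, -35, -55, -75]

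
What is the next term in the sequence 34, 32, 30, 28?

Differences: 32 - 34 = -2
This is an arithmetic sequence with common difference d = -2.
Next term = 28 + -2 = 26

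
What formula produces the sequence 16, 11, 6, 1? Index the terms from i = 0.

Check differences: 11 - 16 = -5
6 - 11 = -5
Common difference d = -5.
First term a = 16.
Formula: S_i = 16 - 5*i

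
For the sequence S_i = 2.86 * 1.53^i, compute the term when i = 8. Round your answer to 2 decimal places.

S_8 = 2.86 * 1.53^8 ≈ 2.86 * 30.0283 ≈ 85.88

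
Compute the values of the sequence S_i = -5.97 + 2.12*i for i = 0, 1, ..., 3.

This is an arithmetic sequence.
i=0: S_0 = -5.97 + 2.12*0 = -5.97
i=1: S_1 = -5.97 + 2.12*1 = -3.85
i=2: S_2 = -5.97 + 2.12*2 = -1.73
i=3: S_3 = -5.97 + 2.12*3 = 0.39
The first 4 terms are: [-5.97, -3.85, -1.73, 0.39]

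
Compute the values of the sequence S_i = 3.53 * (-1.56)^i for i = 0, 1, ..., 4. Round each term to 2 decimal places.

This is a geometric sequence.
i=0: S_0 = 3.53 * (-1.56)^0 = 3.53
i=1: S_1 = 3.53 * (-1.56)^1 ≈ -5.51
i=2: S_2 = 3.53 * (-1.56)^2 ≈ 8.59
i=3: S_3 = 3.53 * (-1.56)^3 ≈ -13.4
i=4: S_4 = 3.53 * (-1.56)^4 ≈ 20.91
The first 5 terms are: [3.53, -5.51, 8.59, -13.4, 20.91]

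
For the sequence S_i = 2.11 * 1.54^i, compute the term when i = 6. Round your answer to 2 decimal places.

S_6 = 2.11 * 1.54^6 ≈ 2.11 * 13.339 ≈ 28.15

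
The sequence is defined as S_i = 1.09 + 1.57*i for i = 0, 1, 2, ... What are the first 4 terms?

This is an arithmetic sequence.
i=0: S_0 = 1.09 + 1.57*0 = 1.09
i=1: S_1 = 1.09 + 1.57*1 = 2.66
i=2: S_2 = 1.09 + 1.57*2 = 4.23
i=3: S_3 = 1.09 + 1.57*3 = 5.8
The first 4 terms are: [1.09, 2.66, 4.23, 5.8]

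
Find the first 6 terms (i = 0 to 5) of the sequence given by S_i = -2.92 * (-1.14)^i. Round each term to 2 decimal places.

This is a geometric sequence.
i=0: S_0 = -2.92 * (-1.14)^0 = -2.92
i=1: S_1 = -2.92 * (-1.14)^1 ≈ 3.33
i=2: S_2 = -2.92 * (-1.14)^2 ≈ -3.79
i=3: S_3 = -2.92 * (-1.14)^3 ≈ 4.33
i=4: S_4 = -2.92 * (-1.14)^4 ≈ -4.93
i=5: S_5 = -2.92 * (-1.14)^5 ≈ 5.62
The first 6 terms are: [-2.92, 3.33, -3.79, 4.33, -4.93, 5.62]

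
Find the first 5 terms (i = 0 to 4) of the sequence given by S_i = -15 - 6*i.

This is an arithmetic sequence.
i=0: S_0 = -15 + -6*0 = -15
i=1: S_1 = -15 + -6*1 = -21
i=2: S_2 = -15 + -6*2 = -27
i=3: S_3 = -15 + -6*3 = -33
i=4: S_4 = -15 + -6*4 = -39
The first 5 terms are: [-15, -21, -27, -33, -39]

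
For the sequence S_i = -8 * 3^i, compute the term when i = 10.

S_10 = -8 * 3^10 = -8 * 59049 = -472392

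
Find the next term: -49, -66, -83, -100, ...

Differences: -66 - -49 = -17
This is an arithmetic sequence with common difference d = -17.
Next term = -100 + -17 = -117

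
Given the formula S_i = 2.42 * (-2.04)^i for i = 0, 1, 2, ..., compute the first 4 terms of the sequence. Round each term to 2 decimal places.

This is a geometric sequence.
i=0: S_0 = 2.42 * (-2.04)^0 = 2.42
i=1: S_1 = 2.42 * (-2.04)^1 ≈ -4.94
i=2: S_2 = 2.42 * (-2.04)^2 ≈ 10.07
i=3: S_3 = 2.42 * (-2.04)^3 ≈ -20.54
The first 4 terms are: [2.42, -4.94, 10.07, -20.54]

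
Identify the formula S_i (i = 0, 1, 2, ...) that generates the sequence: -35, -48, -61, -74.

Check differences: -48 - -35 = -13
-61 - -48 = -13
Common difference d = -13.
First term a = -35.
Formula: S_i = -35 - 13*i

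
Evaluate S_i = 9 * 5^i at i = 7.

S_7 = 9 * 5^7 = 9 * 78125 = 703125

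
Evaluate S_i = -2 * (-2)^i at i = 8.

S_8 = -2 * (-2)^8 = -2 * 256 = -512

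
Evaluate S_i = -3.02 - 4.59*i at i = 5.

S_5 = -3.02 + -4.59*5 = -3.02 + -22.95 = -25.97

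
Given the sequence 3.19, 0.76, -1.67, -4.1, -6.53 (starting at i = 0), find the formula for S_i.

Check differences: 0.76 - 3.19 = -2.43
-1.67 - 0.76 = -2.43
Common difference d = -2.43.
First term a = 3.19.
Formula: S_i = 3.19 - 2.43*i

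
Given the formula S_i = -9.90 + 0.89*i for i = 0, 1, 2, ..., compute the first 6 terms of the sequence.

This is an arithmetic sequence.
i=0: S_0 = -9.9 + 0.89*0 = -9.9
i=1: S_1 = -9.9 + 0.89*1 = -9.01
i=2: S_2 = -9.9 + 0.89*2 = -8.12
i=3: S_3 = -9.9 + 0.89*3 = -7.23
i=4: S_4 = -9.9 + 0.89*4 = -6.34
i=5: S_5 = -9.9 + 0.89*5 = -5.45
The first 6 terms are: [-9.9, -9.01, -8.12, -7.23, -6.34, -5.45]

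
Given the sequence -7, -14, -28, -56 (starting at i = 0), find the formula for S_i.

Check ratios: -14 / -7 = 2.0
Common ratio r = 2.
First term a = -7.
Formula: S_i = -7 * 2^i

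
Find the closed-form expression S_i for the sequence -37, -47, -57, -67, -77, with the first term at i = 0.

Check differences: -47 - -37 = -10
-57 - -47 = -10
Common difference d = -10.
First term a = -37.
Formula: S_i = -37 - 10*i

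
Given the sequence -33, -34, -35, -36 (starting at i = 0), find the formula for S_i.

Check differences: -34 - -33 = -1
-35 - -34 = -1
Common difference d = -1.
First term a = -33.
Formula: S_i = -33 - 1*i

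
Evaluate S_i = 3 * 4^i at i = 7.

S_7 = 3 * 4^7 = 3 * 16384 = 49152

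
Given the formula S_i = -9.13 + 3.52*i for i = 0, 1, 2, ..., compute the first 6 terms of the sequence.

This is an arithmetic sequence.
i=0: S_0 = -9.13 + 3.52*0 = -9.13
i=1: S_1 = -9.13 + 3.52*1 = -5.61
i=2: S_2 = -9.13 + 3.52*2 = -2.09
i=3: S_3 = -9.13 + 3.52*3 = 1.43
i=4: S_4 = -9.13 + 3.52*4 = 4.95
i=5: S_5 = -9.13 + 3.52*5 = 8.47
The first 6 terms are: [-9.13, -5.61, -2.09, 1.43, 4.95, 8.47]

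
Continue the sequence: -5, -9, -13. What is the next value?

Differences: -9 - -5 = -4
This is an arithmetic sequence with common difference d = -4.
Next term = -13 + -4 = -17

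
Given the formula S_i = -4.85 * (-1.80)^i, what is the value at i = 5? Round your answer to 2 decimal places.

S_5 = -4.85 * (-1.8)^5 ≈ -4.85 * -18.8957 ≈ 91.64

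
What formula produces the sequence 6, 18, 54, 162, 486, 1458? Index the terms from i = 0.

Check ratios: 18 / 6 = 3.0
Common ratio r = 3.
First term a = 6.
Formula: S_i = 6 * 3^i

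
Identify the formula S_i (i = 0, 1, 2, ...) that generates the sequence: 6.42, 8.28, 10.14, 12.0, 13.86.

Check differences: 8.28 - 6.42 = 1.86
10.14 - 8.28 = 1.86
Common difference d = 1.86.
First term a = 6.42.
Formula: S_i = 6.42 + 1.86*i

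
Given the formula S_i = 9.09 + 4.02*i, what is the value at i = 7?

S_7 = 9.09 + 4.02*7 = 9.09 + 28.14 = 37.23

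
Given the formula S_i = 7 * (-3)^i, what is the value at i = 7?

S_7 = 7 * (-3)^7 = 7 * -2187 = -15309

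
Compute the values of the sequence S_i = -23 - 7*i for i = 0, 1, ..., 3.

This is an arithmetic sequence.
i=0: S_0 = -23 + -7*0 = -23
i=1: S_1 = -23 + -7*1 = -30
i=2: S_2 = -23 + -7*2 = -37
i=3: S_3 = -23 + -7*3 = -44
The first 4 terms are: [-23, -30, -37, -44]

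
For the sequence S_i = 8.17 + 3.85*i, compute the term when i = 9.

S_9 = 8.17 + 3.85*9 = 8.17 + 34.65 = 42.82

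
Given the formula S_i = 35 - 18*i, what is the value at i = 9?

S_9 = 35 + -18*9 = 35 + -162 = -127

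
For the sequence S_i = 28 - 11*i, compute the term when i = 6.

S_6 = 28 + -11*6 = 28 + -66 = -38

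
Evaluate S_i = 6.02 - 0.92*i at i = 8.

S_8 = 6.02 + -0.92*8 = 6.02 + -7.36 = -1.34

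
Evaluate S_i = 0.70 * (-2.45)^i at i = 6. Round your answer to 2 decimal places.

S_6 = 0.7 * (-2.45)^6 ≈ 0.7 * 216.2701 ≈ 151.39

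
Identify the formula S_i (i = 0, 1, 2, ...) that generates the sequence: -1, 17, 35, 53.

Check differences: 17 - -1 = 18
35 - 17 = 18
Common difference d = 18.
First term a = -1.
Formula: S_i = -1 + 18*i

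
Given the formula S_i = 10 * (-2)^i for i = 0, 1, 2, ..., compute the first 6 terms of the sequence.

This is a geometric sequence.
i=0: S_0 = 10 * (-2)^0 = 10
i=1: S_1 = 10 * (-2)^1 = -20
i=2: S_2 = 10 * (-2)^2 = 40
i=3: S_3 = 10 * (-2)^3 = -80
i=4: S_4 = 10 * (-2)^4 = 160
i=5: S_5 = 10 * (-2)^5 = -320
The first 6 terms are: [10, -20, 40, -80, 160, -320]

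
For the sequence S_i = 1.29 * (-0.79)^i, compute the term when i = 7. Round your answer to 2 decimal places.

S_7 = 1.29 * (-0.79)^7 ≈ 1.29 * -0.192 ≈ -0.25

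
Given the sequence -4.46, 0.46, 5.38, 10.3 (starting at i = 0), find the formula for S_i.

Check differences: 0.46 - -4.46 = 4.92
5.38 - 0.46 = 4.92
Common difference d = 4.92.
First term a = -4.46.
Formula: S_i = -4.46 + 4.92*i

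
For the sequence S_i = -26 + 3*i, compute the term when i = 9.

S_9 = -26 + 3*9 = -26 + 27 = 1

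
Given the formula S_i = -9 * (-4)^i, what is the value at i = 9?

S_9 = -9 * (-4)^9 = -9 * -262144 = 2359296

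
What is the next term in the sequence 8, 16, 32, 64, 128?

Ratios: 16 / 8 = 2.0
This is a geometric sequence with common ratio r = 2.
Next term = 128 * 2 = 256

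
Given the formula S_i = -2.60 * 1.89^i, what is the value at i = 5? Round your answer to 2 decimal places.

S_5 = -2.6 * 1.89^5 ≈ -2.6 * 24.1162 ≈ -62.7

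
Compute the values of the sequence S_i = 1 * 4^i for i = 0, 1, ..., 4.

This is a geometric sequence.
i=0: S_0 = 1 * 4^0 = 1
i=1: S_1 = 1 * 4^1 = 4
i=2: S_2 = 1 * 4^2 = 16
i=3: S_3 = 1 * 4^3 = 64
i=4: S_4 = 1 * 4^4 = 256
The first 5 terms are: [1, 4, 16, 64, 256]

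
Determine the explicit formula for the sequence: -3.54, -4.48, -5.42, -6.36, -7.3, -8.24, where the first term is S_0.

Check differences: -4.48 - -3.54 = -0.94
-5.42 - -4.48 = -0.94
Common difference d = -0.94.
First term a = -3.54.
Formula: S_i = -3.54 - 0.94*i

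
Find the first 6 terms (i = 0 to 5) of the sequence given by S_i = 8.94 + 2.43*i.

This is an arithmetic sequence.
i=0: S_0 = 8.94 + 2.43*0 = 8.94
i=1: S_1 = 8.94 + 2.43*1 = 11.37
i=2: S_2 = 8.94 + 2.43*2 = 13.8
i=3: S_3 = 8.94 + 2.43*3 = 16.23
i=4: S_4 = 8.94 + 2.43*4 = 18.66
i=5: S_5 = 8.94 + 2.43*5 = 21.09
The first 6 terms are: [8.94, 11.37, 13.8, 16.23, 18.66, 21.09]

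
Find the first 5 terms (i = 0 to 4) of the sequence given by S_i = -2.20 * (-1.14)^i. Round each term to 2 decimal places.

This is a geometric sequence.
i=0: S_0 = -2.2 * (-1.14)^0 = -2.2
i=1: S_1 = -2.2 * (-1.14)^1 ≈ 2.51
i=2: S_2 = -2.2 * (-1.14)^2 ≈ -2.86
i=3: S_3 = -2.2 * (-1.14)^3 ≈ 3.26
i=4: S_4 = -2.2 * (-1.14)^4 ≈ -3.72
The first 5 terms are: [-2.2, 2.51, -2.86, 3.26, -3.72]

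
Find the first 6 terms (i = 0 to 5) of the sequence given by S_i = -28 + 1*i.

This is an arithmetic sequence.
i=0: S_0 = -28 + 1*0 = -28
i=1: S_1 = -28 + 1*1 = -27
i=2: S_2 = -28 + 1*2 = -26
i=3: S_3 = -28 + 1*3 = -25
i=4: S_4 = -28 + 1*4 = -24
i=5: S_5 = -28 + 1*5 = -23
The first 6 terms are: [-28, -27, -26, -25, -24, -23]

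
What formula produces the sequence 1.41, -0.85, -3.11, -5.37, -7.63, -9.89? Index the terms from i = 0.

Check differences: -0.85 - 1.41 = -2.26
-3.11 - -0.85 = -2.26
Common difference d = -2.26.
First term a = 1.41.
Formula: S_i = 1.41 - 2.26*i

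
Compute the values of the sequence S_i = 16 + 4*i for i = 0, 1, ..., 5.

This is an arithmetic sequence.
i=0: S_0 = 16 + 4*0 = 16
i=1: S_1 = 16 + 4*1 = 20
i=2: S_2 = 16 + 4*2 = 24
i=3: S_3 = 16 + 4*3 = 28
i=4: S_4 = 16 + 4*4 = 32
i=5: S_5 = 16 + 4*5 = 36
The first 6 terms are: [16, 20, 24, 28, 32, 36]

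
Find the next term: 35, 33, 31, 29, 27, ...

Differences: 33 - 35 = -2
This is an arithmetic sequence with common difference d = -2.
Next term = 27 + -2 = 25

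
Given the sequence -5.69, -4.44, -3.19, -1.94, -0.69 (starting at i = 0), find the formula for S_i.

Check differences: -4.44 - -5.69 = 1.25
-3.19 - -4.44 = 1.25
Common difference d = 1.25.
First term a = -5.69.
Formula: S_i = -5.69 + 1.25*i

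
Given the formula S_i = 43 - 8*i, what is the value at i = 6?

S_6 = 43 + -8*6 = 43 + -48 = -5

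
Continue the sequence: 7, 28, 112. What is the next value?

Ratios: 28 / 7 = 4.0
This is a geometric sequence with common ratio r = 4.
Next term = 112 * 4 = 448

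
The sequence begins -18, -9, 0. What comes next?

Differences: -9 - -18 = 9
This is an arithmetic sequence with common difference d = 9.
Next term = 0 + 9 = 9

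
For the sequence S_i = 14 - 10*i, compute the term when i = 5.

S_5 = 14 + -10*5 = 14 + -50 = -36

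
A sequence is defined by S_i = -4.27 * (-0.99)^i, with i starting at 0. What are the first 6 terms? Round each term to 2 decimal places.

This is a geometric sequence.
i=0: S_0 = -4.27 * (-0.99)^0 = -4.27
i=1: S_1 = -4.27 * (-0.99)^1 ≈ 4.23
i=2: S_2 = -4.27 * (-0.99)^2 ≈ -4.19
i=3: S_3 = -4.27 * (-0.99)^3 ≈ 4.14
i=4: S_4 = -4.27 * (-0.99)^4 ≈ -4.1
i=5: S_5 = -4.27 * (-0.99)^5 ≈ 4.06
The first 6 terms are: [-4.27, 4.23, -4.19, 4.14, -4.1, 4.06]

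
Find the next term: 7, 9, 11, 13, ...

Differences: 9 - 7 = 2
This is an arithmetic sequence with common difference d = 2.
Next term = 13 + 2 = 15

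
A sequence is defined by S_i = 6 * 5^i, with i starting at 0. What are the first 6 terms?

This is a geometric sequence.
i=0: S_0 = 6 * 5^0 = 6
i=1: S_1 = 6 * 5^1 = 30
i=2: S_2 = 6 * 5^2 = 150
i=3: S_3 = 6 * 5^3 = 750
i=4: S_4 = 6 * 5^4 = 3750
i=5: S_5 = 6 * 5^5 = 18750
The first 6 terms are: [6, 30, 150, 750, 3750, 18750]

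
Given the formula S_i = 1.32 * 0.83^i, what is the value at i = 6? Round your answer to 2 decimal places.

S_6 = 1.32 * 0.83^6 ≈ 1.32 * 0.3269 ≈ 0.43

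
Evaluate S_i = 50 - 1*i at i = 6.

S_6 = 50 + -1*6 = 50 + -6 = 44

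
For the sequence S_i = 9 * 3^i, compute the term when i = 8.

S_8 = 9 * 3^8 = 9 * 6561 = 59049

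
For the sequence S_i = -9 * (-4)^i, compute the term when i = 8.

S_8 = -9 * (-4)^8 = -9 * 65536 = -589824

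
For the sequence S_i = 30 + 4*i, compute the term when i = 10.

S_10 = 30 + 4*10 = 30 + 40 = 70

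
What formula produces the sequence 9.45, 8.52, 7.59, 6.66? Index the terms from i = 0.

Check differences: 8.52 - 9.45 = -0.93
7.59 - 8.52 = -0.93
Common difference d = -0.93.
First term a = 9.45.
Formula: S_i = 9.45 - 0.93*i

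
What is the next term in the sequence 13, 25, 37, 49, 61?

Differences: 25 - 13 = 12
This is an arithmetic sequence with common difference d = 12.
Next term = 61 + 12 = 73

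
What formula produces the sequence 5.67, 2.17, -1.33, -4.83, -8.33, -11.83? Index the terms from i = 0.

Check differences: 2.17 - 5.67 = -3.5
-1.33 - 2.17 = -3.5
Common difference d = -3.5.
First term a = 5.67.
Formula: S_i = 5.67 - 3.50*i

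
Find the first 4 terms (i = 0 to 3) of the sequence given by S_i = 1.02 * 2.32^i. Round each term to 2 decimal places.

This is a geometric sequence.
i=0: S_0 = 1.02 * 2.32^0 = 1.02
i=1: S_1 = 1.02 * 2.32^1 ≈ 2.37
i=2: S_2 = 1.02 * 2.32^2 ≈ 5.49
i=3: S_3 = 1.02 * 2.32^3 ≈ 12.74
The first 4 terms are: [1.02, 2.37, 5.49, 12.74]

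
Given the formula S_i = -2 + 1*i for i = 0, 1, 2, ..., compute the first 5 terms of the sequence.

This is an arithmetic sequence.
i=0: S_0 = -2 + 1*0 = -2
i=1: S_1 = -2 + 1*1 = -1
i=2: S_2 = -2 + 1*2 = 0
i=3: S_3 = -2 + 1*3 = 1
i=4: S_4 = -2 + 1*4 = 2
The first 5 terms are: [-2, -1, 0, 1, 2]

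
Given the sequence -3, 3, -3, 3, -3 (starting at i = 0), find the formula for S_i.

Check ratios: 3 / -3 = -1.0
Common ratio r = -1.
First term a = -3.
Formula: S_i = -3 * (-1)^i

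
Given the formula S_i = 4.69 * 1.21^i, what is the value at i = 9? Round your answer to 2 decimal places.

S_9 = 4.69 * 1.21^9 ≈ 4.69 * 5.5599 ≈ 26.08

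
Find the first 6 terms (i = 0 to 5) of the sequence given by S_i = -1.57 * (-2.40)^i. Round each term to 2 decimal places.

This is a geometric sequence.
i=0: S_0 = -1.57 * (-2.4)^0 = -1.57
i=1: S_1 = -1.57 * (-2.4)^1 ≈ 3.77
i=2: S_2 = -1.57 * (-2.4)^2 ≈ -9.04
i=3: S_3 = -1.57 * (-2.4)^3 ≈ 21.7
i=4: S_4 = -1.57 * (-2.4)^4 ≈ -52.09
i=5: S_5 = -1.57 * (-2.4)^5 ≈ 125.01
The first 6 terms are: [-1.57, 3.77, -9.04, 21.7, -52.09, 125.01]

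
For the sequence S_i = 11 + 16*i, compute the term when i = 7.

S_7 = 11 + 16*7 = 11 + 112 = 123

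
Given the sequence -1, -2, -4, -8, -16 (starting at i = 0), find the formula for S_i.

Check ratios: -2 / -1 = 2.0
Common ratio r = 2.
First term a = -1.
Formula: S_i = -1 * 2^i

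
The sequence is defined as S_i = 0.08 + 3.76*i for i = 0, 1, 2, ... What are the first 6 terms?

This is an arithmetic sequence.
i=0: S_0 = 0.08 + 3.76*0 = 0.08
i=1: S_1 = 0.08 + 3.76*1 = 3.84
i=2: S_2 = 0.08 + 3.76*2 = 7.6
i=3: S_3 = 0.08 + 3.76*3 = 11.36
i=4: S_4 = 0.08 + 3.76*4 = 15.12
i=5: S_5 = 0.08 + 3.76*5 = 18.88
The first 6 terms are: [0.08, 3.84, 7.6, 11.36, 15.12, 18.88]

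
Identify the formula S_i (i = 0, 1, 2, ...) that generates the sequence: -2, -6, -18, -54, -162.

Check ratios: -6 / -2 = 3.0
Common ratio r = 3.
First term a = -2.
Formula: S_i = -2 * 3^i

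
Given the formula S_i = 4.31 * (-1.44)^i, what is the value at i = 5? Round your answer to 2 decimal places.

S_5 = 4.31 * (-1.44)^5 ≈ 4.31 * -6.1917 ≈ -26.69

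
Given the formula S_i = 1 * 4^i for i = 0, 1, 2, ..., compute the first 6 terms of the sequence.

This is a geometric sequence.
i=0: S_0 = 1 * 4^0 = 1
i=1: S_1 = 1 * 4^1 = 4
i=2: S_2 = 1 * 4^2 = 16
i=3: S_3 = 1 * 4^3 = 64
i=4: S_4 = 1 * 4^4 = 256
i=5: S_5 = 1 * 4^5 = 1024
The first 6 terms are: [1, 4, 16, 64, 256, 1024]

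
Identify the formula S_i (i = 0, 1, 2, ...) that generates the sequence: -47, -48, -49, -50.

Check differences: -48 - -47 = -1
-49 - -48 = -1
Common difference d = -1.
First term a = -47.
Formula: S_i = -47 - 1*i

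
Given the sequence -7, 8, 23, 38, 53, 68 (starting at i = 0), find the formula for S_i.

Check differences: 8 - -7 = 15
23 - 8 = 15
Common difference d = 15.
First term a = -7.
Formula: S_i = -7 + 15*i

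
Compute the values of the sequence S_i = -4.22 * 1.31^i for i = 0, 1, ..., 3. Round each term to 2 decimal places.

This is a geometric sequence.
i=0: S_0 = -4.22 * 1.31^0 = -4.22
i=1: S_1 = -4.22 * 1.31^1 ≈ -5.53
i=2: S_2 = -4.22 * 1.31^2 ≈ -7.24
i=3: S_3 = -4.22 * 1.31^3 ≈ -9.49
The first 4 terms are: [-4.22, -5.53, -7.24, -9.49]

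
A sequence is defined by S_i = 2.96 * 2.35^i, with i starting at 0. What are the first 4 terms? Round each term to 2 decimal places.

This is a geometric sequence.
i=0: S_0 = 2.96 * 2.35^0 = 2.96
i=1: S_1 = 2.96 * 2.35^1 ≈ 6.96
i=2: S_2 = 2.96 * 2.35^2 ≈ 16.35
i=3: S_3 = 2.96 * 2.35^3 ≈ 38.41
The first 4 terms are: [2.96, 6.96, 16.35, 38.41]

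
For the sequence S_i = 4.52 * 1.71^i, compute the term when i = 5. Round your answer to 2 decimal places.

S_5 = 4.52 * 1.71^5 ≈ 4.52 * 14.6211 ≈ 66.09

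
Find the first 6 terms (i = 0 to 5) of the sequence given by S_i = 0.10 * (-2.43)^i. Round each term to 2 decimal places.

This is a geometric sequence.
i=0: S_0 = 0.1 * (-2.43)^0 = 0.1
i=1: S_1 = 0.1 * (-2.43)^1 ≈ -0.24
i=2: S_2 = 0.1 * (-2.43)^2 ≈ 0.59
i=3: S_3 = 0.1 * (-2.43)^3 ≈ -1.43
i=4: S_4 = 0.1 * (-2.43)^4 ≈ 3.49
i=5: S_5 = 0.1 * (-2.43)^5 ≈ -8.47
The first 6 terms are: [0.1, -0.24, 0.59, -1.43, 3.49, -8.47]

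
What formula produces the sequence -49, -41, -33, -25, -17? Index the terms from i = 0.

Check differences: -41 - -49 = 8
-33 - -41 = 8
Common difference d = 8.
First term a = -49.
Formula: S_i = -49 + 8*i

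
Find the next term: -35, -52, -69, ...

Differences: -52 - -35 = -17
This is an arithmetic sequence with common difference d = -17.
Next term = -69 + -17 = -86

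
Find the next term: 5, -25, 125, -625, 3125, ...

Ratios: -25 / 5 = -5.0
This is a geometric sequence with common ratio r = -5.
Next term = 3125 * -5 = -15625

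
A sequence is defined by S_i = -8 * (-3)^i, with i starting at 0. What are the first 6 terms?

This is a geometric sequence.
i=0: S_0 = -8 * (-3)^0 = -8
i=1: S_1 = -8 * (-3)^1 = 24
i=2: S_2 = -8 * (-3)^2 = -72
i=3: S_3 = -8 * (-3)^3 = 216
i=4: S_4 = -8 * (-3)^4 = -648
i=5: S_5 = -8 * (-3)^5 = 1944
The first 6 terms are: [-8, 24, -72, 216, -648, 1944]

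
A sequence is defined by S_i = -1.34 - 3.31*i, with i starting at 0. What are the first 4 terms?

This is an arithmetic sequence.
i=0: S_0 = -1.34 + -3.31*0 = -1.34
i=1: S_1 = -1.34 + -3.31*1 = -4.65
i=2: S_2 = -1.34 + -3.31*2 = -7.96
i=3: S_3 = -1.34 + -3.31*3 = -11.27
The first 4 terms are: [-1.34, -4.65, -7.96, -11.27]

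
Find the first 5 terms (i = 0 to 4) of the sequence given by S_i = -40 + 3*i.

This is an arithmetic sequence.
i=0: S_0 = -40 + 3*0 = -40
i=1: S_1 = -40 + 3*1 = -37
i=2: S_2 = -40 + 3*2 = -34
i=3: S_3 = -40 + 3*3 = -31
i=4: S_4 = -40 + 3*4 = -28
The first 5 terms are: [-40, -37, -34, -31, -28]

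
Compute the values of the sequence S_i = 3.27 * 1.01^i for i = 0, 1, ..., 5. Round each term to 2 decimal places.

This is a geometric sequence.
i=0: S_0 = 3.27 * 1.01^0 = 3.27
i=1: S_1 = 3.27 * 1.01^1 ≈ 3.3
i=2: S_2 = 3.27 * 1.01^2 ≈ 3.34
i=3: S_3 = 3.27 * 1.01^3 ≈ 3.37
i=4: S_4 = 3.27 * 1.01^4 ≈ 3.4
i=5: S_5 = 3.27 * 1.01^5 ≈ 3.44
The first 6 terms are: [3.27, 3.3, 3.34, 3.37, 3.4, 3.44]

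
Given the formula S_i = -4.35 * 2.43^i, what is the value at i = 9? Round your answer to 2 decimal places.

S_9 = -4.35 * 2.43^9 ≈ -4.35 * 2954.3127 ≈ -12851.26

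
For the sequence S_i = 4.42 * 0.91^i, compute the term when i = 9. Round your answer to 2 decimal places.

S_9 = 4.42 * 0.91^9 ≈ 4.42 * 0.4279 ≈ 1.89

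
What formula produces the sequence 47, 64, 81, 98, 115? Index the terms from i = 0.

Check differences: 64 - 47 = 17
81 - 64 = 17
Common difference d = 17.
First term a = 47.
Formula: S_i = 47 + 17*i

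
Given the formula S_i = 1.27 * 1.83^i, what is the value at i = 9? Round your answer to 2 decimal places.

S_9 = 1.27 * 1.83^9 ≈ 1.27 * 230.1759 ≈ 292.32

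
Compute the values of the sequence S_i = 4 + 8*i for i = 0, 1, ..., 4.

This is an arithmetic sequence.
i=0: S_0 = 4 + 8*0 = 4
i=1: S_1 = 4 + 8*1 = 12
i=2: S_2 = 4 + 8*2 = 20
i=3: S_3 = 4 + 8*3 = 28
i=4: S_4 = 4 + 8*4 = 36
The first 5 terms are: [4, 12, 20, 28, 36]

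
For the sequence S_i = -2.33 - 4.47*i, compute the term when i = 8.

S_8 = -2.33 + -4.47*8 = -2.33 + -35.76 = -38.09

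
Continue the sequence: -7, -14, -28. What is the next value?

Ratios: -14 / -7 = 2.0
This is a geometric sequence with common ratio r = 2.
Next term = -28 * 2 = -56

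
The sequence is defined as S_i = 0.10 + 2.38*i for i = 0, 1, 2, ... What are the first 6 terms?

This is an arithmetic sequence.
i=0: S_0 = 0.1 + 2.38*0 = 0.1
i=1: S_1 = 0.1 + 2.38*1 = 2.48
i=2: S_2 = 0.1 + 2.38*2 = 4.86
i=3: S_3 = 0.1 + 2.38*3 = 7.24
i=4: S_4 = 0.1 + 2.38*4 = 9.62
i=5: S_5 = 0.1 + 2.38*5 = 12.0
The first 6 terms are: [0.1, 2.48, 4.86, 7.24, 9.62, 12.0]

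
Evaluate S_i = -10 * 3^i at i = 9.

S_9 = -10 * 3^9 = -10 * 19683 = -196830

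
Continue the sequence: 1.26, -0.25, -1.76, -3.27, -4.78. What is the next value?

Differences: -0.25 - 1.26 = -1.51
This is an arithmetic sequence with common difference d = -1.51.
Next term = -4.78 + -1.51 = -6.29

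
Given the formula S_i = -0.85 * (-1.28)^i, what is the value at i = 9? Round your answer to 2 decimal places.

S_9 = -0.85 * (-1.28)^9 ≈ -0.85 * -9.2234 ≈ 7.84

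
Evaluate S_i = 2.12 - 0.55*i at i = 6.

S_6 = 2.12 + -0.55*6 = 2.12 + -3.3 = -1.18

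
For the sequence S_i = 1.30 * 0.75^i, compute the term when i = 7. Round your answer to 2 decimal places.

S_7 = 1.3 * 0.75^7 ≈ 1.3 * 0.1335 ≈ 0.17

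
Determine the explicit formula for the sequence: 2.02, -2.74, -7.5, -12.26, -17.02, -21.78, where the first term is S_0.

Check differences: -2.74 - 2.02 = -4.76
-7.5 - -2.74 = -4.76
Common difference d = -4.76.
First term a = 2.02.
Formula: S_i = 2.02 - 4.76*i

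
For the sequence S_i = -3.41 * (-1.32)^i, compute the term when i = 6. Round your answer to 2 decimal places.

S_6 = -3.41 * (-1.32)^6 ≈ -3.41 * 5.2899 ≈ -18.04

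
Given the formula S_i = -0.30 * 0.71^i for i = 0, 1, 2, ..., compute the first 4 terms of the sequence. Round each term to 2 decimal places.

This is a geometric sequence.
i=0: S_0 = -0.3 * 0.71^0 = -0.3
i=1: S_1 = -0.3 * 0.71^1 ≈ -0.21
i=2: S_2 = -0.3 * 0.71^2 ≈ -0.15
i=3: S_3 = -0.3 * 0.71^3 ≈ -0.11
The first 4 terms are: [-0.3, -0.21, -0.15, -0.11]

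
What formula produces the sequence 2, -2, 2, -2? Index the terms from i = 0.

Check ratios: -2 / 2 = -1.0
Common ratio r = -1.
First term a = 2.
Formula: S_i = 2 * (-1)^i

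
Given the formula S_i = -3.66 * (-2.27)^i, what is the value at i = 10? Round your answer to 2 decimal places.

S_10 = -3.66 * (-2.27)^10 ≈ -3.66 * 3632.9429 ≈ -13296.57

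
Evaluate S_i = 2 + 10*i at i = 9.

S_9 = 2 + 10*9 = 2 + 90 = 92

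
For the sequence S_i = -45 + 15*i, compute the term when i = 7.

S_7 = -45 + 15*7 = -45 + 105 = 60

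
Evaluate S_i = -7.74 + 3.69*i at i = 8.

S_8 = -7.74 + 3.69*8 = -7.74 + 29.52 = 21.78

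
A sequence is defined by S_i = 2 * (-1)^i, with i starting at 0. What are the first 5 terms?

This is a geometric sequence.
i=0: S_0 = 2 * (-1)^0 = 2
i=1: S_1 = 2 * (-1)^1 = -2
i=2: S_2 = 2 * (-1)^2 = 2
i=3: S_3 = 2 * (-1)^3 = -2
i=4: S_4 = 2 * (-1)^4 = 2
The first 5 terms are: [2, -2, 2, -2, 2]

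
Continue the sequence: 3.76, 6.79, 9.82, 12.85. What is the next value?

Differences: 6.79 - 3.76 = 3.03
This is an arithmetic sequence with common difference d = 3.03.
Next term = 12.85 + 3.03 = 15.88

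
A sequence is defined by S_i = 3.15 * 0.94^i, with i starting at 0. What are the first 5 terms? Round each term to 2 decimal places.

This is a geometric sequence.
i=0: S_0 = 3.15 * 0.94^0 = 3.15
i=1: S_1 = 3.15 * 0.94^1 ≈ 2.96
i=2: S_2 = 3.15 * 0.94^2 ≈ 2.78
i=3: S_3 = 3.15 * 0.94^3 ≈ 2.62
i=4: S_4 = 3.15 * 0.94^4 ≈ 2.46
The first 5 terms are: [3.15, 2.96, 2.78, 2.62, 2.46]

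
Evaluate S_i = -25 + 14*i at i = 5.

S_5 = -25 + 14*5 = -25 + 70 = 45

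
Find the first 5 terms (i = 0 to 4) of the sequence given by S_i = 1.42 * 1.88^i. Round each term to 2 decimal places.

This is a geometric sequence.
i=0: S_0 = 1.42 * 1.88^0 = 1.42
i=1: S_1 = 1.42 * 1.88^1 ≈ 2.67
i=2: S_2 = 1.42 * 1.88^2 ≈ 5.02
i=3: S_3 = 1.42 * 1.88^3 ≈ 9.44
i=4: S_4 = 1.42 * 1.88^4 ≈ 17.74
The first 5 terms are: [1.42, 2.67, 5.02, 9.44, 17.74]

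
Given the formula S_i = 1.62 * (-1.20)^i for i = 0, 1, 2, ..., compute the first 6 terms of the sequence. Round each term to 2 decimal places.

This is a geometric sequence.
i=0: S_0 = 1.62 * (-1.2)^0 = 1.62
i=1: S_1 = 1.62 * (-1.2)^1 ≈ -1.94
i=2: S_2 = 1.62 * (-1.2)^2 ≈ 2.33
i=3: S_3 = 1.62 * (-1.2)^3 ≈ -2.8
i=4: S_4 = 1.62 * (-1.2)^4 ≈ 3.36
i=5: S_5 = 1.62 * (-1.2)^5 ≈ -4.03
The first 6 terms are: [1.62, -1.94, 2.33, -2.8, 3.36, -4.03]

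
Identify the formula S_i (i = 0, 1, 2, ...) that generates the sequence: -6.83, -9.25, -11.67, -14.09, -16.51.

Check differences: -9.25 - -6.83 = -2.42
-11.67 - -9.25 = -2.42
Common difference d = -2.42.
First term a = -6.83.
Formula: S_i = -6.83 - 2.42*i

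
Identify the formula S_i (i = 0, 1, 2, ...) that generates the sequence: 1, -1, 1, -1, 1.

Check ratios: -1 / 1 = -1.0
Common ratio r = -1.
First term a = 1.
Formula: S_i = 1 * (-1)^i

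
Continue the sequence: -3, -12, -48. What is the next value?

Ratios: -12 / -3 = 4.0
This is a geometric sequence with common ratio r = 4.
Next term = -48 * 4 = -192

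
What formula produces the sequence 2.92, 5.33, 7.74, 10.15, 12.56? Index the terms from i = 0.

Check differences: 5.33 - 2.92 = 2.41
7.74 - 5.33 = 2.41
Common difference d = 2.41.
First term a = 2.92.
Formula: S_i = 2.92 + 2.41*i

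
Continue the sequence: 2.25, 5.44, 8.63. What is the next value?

Differences: 5.44 - 2.25 = 3.19
This is an arithmetic sequence with common difference d = 3.19.
Next term = 8.63 + 3.19 = 11.82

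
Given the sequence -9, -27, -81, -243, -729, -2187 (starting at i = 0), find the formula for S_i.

Check ratios: -27 / -9 = 3.0
Common ratio r = 3.
First term a = -9.
Formula: S_i = -9 * 3^i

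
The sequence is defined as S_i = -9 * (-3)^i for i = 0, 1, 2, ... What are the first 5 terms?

This is a geometric sequence.
i=0: S_0 = -9 * (-3)^0 = -9
i=1: S_1 = -9 * (-3)^1 = 27
i=2: S_2 = -9 * (-3)^2 = -81
i=3: S_3 = -9 * (-3)^3 = 243
i=4: S_4 = -9 * (-3)^4 = -729
The first 5 terms are: [-9, 27, -81, 243, -729]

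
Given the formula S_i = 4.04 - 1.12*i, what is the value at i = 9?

S_9 = 4.04 + -1.12*9 = 4.04 + -10.08 = -6.04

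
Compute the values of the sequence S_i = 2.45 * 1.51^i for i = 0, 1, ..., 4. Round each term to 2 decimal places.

This is a geometric sequence.
i=0: S_0 = 2.45 * 1.51^0 = 2.45
i=1: S_1 = 2.45 * 1.51^1 ≈ 3.7
i=2: S_2 = 2.45 * 1.51^2 ≈ 5.59
i=3: S_3 = 2.45 * 1.51^3 ≈ 8.44
i=4: S_4 = 2.45 * 1.51^4 ≈ 12.74
The first 5 terms are: [2.45, 3.7, 5.59, 8.44, 12.74]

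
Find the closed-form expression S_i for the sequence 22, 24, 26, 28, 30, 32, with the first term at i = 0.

Check differences: 24 - 22 = 2
26 - 24 = 2
Common difference d = 2.
First term a = 22.
Formula: S_i = 22 + 2*i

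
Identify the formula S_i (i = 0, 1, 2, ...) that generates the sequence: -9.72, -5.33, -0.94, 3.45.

Check differences: -5.33 - -9.72 = 4.39
-0.94 - -5.33 = 4.39
Common difference d = 4.39.
First term a = -9.72.
Formula: S_i = -9.72 + 4.39*i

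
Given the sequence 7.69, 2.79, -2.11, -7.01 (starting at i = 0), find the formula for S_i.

Check differences: 2.79 - 7.69 = -4.9
-2.11 - 2.79 = -4.9
Common difference d = -4.9.
First term a = 7.69.
Formula: S_i = 7.69 - 4.90*i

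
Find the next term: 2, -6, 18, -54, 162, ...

Ratios: -6 / 2 = -3.0
This is a geometric sequence with common ratio r = -3.
Next term = 162 * -3 = -486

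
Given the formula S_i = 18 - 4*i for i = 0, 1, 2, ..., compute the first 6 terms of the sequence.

This is an arithmetic sequence.
i=0: S_0 = 18 + -4*0 = 18
i=1: S_1 = 18 + -4*1 = 14
i=2: S_2 = 18 + -4*2 = 10
i=3: S_3 = 18 + -4*3 = 6
i=4: S_4 = 18 + -4*4 = 2
i=5: S_5 = 18 + -4*5 = -2
The first 6 terms are: [18, 14, 10, 6, 2, -2]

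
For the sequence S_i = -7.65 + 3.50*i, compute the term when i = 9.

S_9 = -7.65 + 3.5*9 = -7.65 + 31.5 = 23.85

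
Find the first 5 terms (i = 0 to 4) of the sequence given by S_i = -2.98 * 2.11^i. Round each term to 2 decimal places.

This is a geometric sequence.
i=0: S_0 = -2.98 * 2.11^0 = -2.98
i=1: S_1 = -2.98 * 2.11^1 ≈ -6.29
i=2: S_2 = -2.98 * 2.11^2 ≈ -13.27
i=3: S_3 = -2.98 * 2.11^3 ≈ -27.99
i=4: S_4 = -2.98 * 2.11^4 ≈ -59.07
The first 5 terms are: [-2.98, -6.29, -13.27, -27.99, -59.07]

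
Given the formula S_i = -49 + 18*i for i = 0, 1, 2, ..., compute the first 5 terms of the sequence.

This is an arithmetic sequence.
i=0: S_0 = -49 + 18*0 = -49
i=1: S_1 = -49 + 18*1 = -31
i=2: S_2 = -49 + 18*2 = -13
i=3: S_3 = -49 + 18*3 = 5
i=4: S_4 = -49 + 18*4 = 23
The first 5 terms are: [-49, -31, -13, 5, 23]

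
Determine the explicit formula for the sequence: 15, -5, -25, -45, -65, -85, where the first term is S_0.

Check differences: -5 - 15 = -20
-25 - -5 = -20
Common difference d = -20.
First term a = 15.
Formula: S_i = 15 - 20*i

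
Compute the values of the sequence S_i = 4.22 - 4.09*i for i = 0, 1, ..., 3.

This is an arithmetic sequence.
i=0: S_0 = 4.22 + -4.09*0 = 4.22
i=1: S_1 = 4.22 + -4.09*1 = 0.13
i=2: S_2 = 4.22 + -4.09*2 = -3.96
i=3: S_3 = 4.22 + -4.09*3 = -8.05
The first 4 terms are: [4.22, 0.13, -3.96, -8.05]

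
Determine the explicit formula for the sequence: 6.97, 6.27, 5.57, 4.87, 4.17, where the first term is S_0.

Check differences: 6.27 - 6.97 = -0.7
5.57 - 6.27 = -0.7
Common difference d = -0.7.
First term a = 6.97.
Formula: S_i = 6.97 - 0.70*i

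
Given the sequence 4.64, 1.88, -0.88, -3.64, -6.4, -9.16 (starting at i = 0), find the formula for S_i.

Check differences: 1.88 - 4.64 = -2.76
-0.88 - 1.88 = -2.76
Common difference d = -2.76.
First term a = 4.64.
Formula: S_i = 4.64 - 2.76*i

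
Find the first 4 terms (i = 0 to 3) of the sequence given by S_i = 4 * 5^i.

This is a geometric sequence.
i=0: S_0 = 4 * 5^0 = 4
i=1: S_1 = 4 * 5^1 = 20
i=2: S_2 = 4 * 5^2 = 100
i=3: S_3 = 4 * 5^3 = 500
The first 4 terms are: [4, 20, 100, 500]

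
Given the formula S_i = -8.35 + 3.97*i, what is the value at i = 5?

S_5 = -8.35 + 3.97*5 = -8.35 + 19.85 = 11.5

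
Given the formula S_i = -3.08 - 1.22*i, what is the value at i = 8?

S_8 = -3.08 + -1.22*8 = -3.08 + -9.76 = -12.84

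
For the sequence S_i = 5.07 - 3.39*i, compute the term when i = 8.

S_8 = 5.07 + -3.39*8 = 5.07 + -27.12 = -22.05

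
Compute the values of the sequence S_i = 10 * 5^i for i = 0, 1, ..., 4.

This is a geometric sequence.
i=0: S_0 = 10 * 5^0 = 10
i=1: S_1 = 10 * 5^1 = 50
i=2: S_2 = 10 * 5^2 = 250
i=3: S_3 = 10 * 5^3 = 1250
i=4: S_4 = 10 * 5^4 = 6250
The first 5 terms are: [10, 50, 250, 1250, 6250]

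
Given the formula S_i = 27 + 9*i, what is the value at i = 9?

S_9 = 27 + 9*9 = 27 + 81 = 108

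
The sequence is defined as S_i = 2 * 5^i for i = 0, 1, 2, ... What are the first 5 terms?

This is a geometric sequence.
i=0: S_0 = 2 * 5^0 = 2
i=1: S_1 = 2 * 5^1 = 10
i=2: S_2 = 2 * 5^2 = 50
i=3: S_3 = 2 * 5^3 = 250
i=4: S_4 = 2 * 5^4 = 1250
The first 5 terms are: [2, 10, 50, 250, 1250]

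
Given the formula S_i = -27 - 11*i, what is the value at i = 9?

S_9 = -27 + -11*9 = -27 + -99 = -126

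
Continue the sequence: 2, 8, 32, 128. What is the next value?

Ratios: 8 / 2 = 4.0
This is a geometric sequence with common ratio r = 4.
Next term = 128 * 4 = 512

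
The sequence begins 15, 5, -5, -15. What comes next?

Differences: 5 - 15 = -10
This is an arithmetic sequence with common difference d = -10.
Next term = -15 + -10 = -25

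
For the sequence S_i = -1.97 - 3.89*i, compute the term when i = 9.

S_9 = -1.97 + -3.89*9 = -1.97 + -35.01 = -36.98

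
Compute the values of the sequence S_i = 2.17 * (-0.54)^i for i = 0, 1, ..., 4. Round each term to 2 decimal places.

This is a geometric sequence.
i=0: S_0 = 2.17 * (-0.54)^0 = 2.17
i=1: S_1 = 2.17 * (-0.54)^1 ≈ -1.17
i=2: S_2 = 2.17 * (-0.54)^2 ≈ 0.63
i=3: S_3 = 2.17 * (-0.54)^3 ≈ -0.34
i=4: S_4 = 2.17 * (-0.54)^4 ≈ 0.18
The first 5 terms are: [2.17, -1.17, 0.63, -0.34, 0.18]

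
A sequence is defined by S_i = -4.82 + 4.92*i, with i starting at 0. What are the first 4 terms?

This is an arithmetic sequence.
i=0: S_0 = -4.82 + 4.92*0 = -4.82
i=1: S_1 = -4.82 + 4.92*1 = 0.1
i=2: S_2 = -4.82 + 4.92*2 = 5.02
i=3: S_3 = -4.82 + 4.92*3 = 9.94
The first 4 terms are: [-4.82, 0.1, 5.02, 9.94]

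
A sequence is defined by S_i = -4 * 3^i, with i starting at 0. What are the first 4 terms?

This is a geometric sequence.
i=0: S_0 = -4 * 3^0 = -4
i=1: S_1 = -4 * 3^1 = -12
i=2: S_2 = -4 * 3^2 = -36
i=3: S_3 = -4 * 3^3 = -108
The first 4 terms are: [-4, -12, -36, -108]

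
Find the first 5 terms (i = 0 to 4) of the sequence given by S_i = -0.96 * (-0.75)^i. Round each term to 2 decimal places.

This is a geometric sequence.
i=0: S_0 = -0.96 * (-0.75)^0 = -0.96
i=1: S_1 = -0.96 * (-0.75)^1 = 0.72
i=2: S_2 = -0.96 * (-0.75)^2 = -0.54
i=3: S_3 = -0.96 * (-0.75)^3 ≈ 0.41
i=4: S_4 = -0.96 * (-0.75)^4 ≈ -0.3
The first 5 terms are: [-0.96, 0.72, -0.54, 0.41, -0.3]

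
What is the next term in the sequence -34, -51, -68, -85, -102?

Differences: -51 - -34 = -17
This is an arithmetic sequence with common difference d = -17.
Next term = -102 + -17 = -119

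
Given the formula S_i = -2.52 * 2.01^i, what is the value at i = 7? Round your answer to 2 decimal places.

S_7 = -2.52 * 2.01^7 ≈ -2.52 * 132.5478 ≈ -334.02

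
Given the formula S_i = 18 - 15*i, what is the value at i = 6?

S_6 = 18 + -15*6 = 18 + -90 = -72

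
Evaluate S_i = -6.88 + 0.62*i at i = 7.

S_7 = -6.88 + 0.62*7 = -6.88 + 4.34 = -2.54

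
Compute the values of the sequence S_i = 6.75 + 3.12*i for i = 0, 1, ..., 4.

This is an arithmetic sequence.
i=0: S_0 = 6.75 + 3.12*0 = 6.75
i=1: S_1 = 6.75 + 3.12*1 = 9.87
i=2: S_2 = 6.75 + 3.12*2 = 12.99
i=3: S_3 = 6.75 + 3.12*3 = 16.11
i=4: S_4 = 6.75 + 3.12*4 = 19.23
The first 5 terms are: [6.75, 9.87, 12.99, 16.11, 19.23]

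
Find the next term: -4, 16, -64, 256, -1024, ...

Ratios: 16 / -4 = -4.0
This is a geometric sequence with common ratio r = -4.
Next term = -1024 * -4 = 4096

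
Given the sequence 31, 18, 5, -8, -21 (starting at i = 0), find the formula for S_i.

Check differences: 18 - 31 = -13
5 - 18 = -13
Common difference d = -13.
First term a = 31.
Formula: S_i = 31 - 13*i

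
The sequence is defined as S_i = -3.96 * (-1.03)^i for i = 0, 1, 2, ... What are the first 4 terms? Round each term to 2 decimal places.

This is a geometric sequence.
i=0: S_0 = -3.96 * (-1.03)^0 = -3.96
i=1: S_1 = -3.96 * (-1.03)^1 ≈ 4.08
i=2: S_2 = -3.96 * (-1.03)^2 ≈ -4.2
i=3: S_3 = -3.96 * (-1.03)^3 ≈ 4.33
The first 4 terms are: [-3.96, 4.08, -4.2, 4.33]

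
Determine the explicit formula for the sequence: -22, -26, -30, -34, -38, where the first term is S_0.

Check differences: -26 - -22 = -4
-30 - -26 = -4
Common difference d = -4.
First term a = -22.
Formula: S_i = -22 - 4*i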